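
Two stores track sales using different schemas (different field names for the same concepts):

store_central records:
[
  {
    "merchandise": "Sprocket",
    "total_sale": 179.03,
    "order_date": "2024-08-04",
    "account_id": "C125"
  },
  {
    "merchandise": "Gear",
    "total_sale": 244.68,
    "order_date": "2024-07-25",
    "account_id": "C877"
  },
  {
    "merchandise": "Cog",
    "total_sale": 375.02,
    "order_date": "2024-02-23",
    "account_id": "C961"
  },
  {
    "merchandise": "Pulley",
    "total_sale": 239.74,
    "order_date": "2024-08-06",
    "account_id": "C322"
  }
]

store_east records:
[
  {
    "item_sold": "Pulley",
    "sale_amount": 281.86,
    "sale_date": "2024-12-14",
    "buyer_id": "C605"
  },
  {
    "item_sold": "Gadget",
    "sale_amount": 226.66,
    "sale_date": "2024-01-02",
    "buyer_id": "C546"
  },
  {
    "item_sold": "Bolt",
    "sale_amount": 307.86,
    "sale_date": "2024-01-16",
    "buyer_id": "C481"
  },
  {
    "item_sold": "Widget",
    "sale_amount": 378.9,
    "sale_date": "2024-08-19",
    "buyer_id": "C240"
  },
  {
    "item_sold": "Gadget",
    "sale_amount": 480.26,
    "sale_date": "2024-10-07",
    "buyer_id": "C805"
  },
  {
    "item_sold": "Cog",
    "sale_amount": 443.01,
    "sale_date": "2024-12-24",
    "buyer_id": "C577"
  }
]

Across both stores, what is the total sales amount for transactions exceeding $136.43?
3157.02

Schema mapping: "total_sale" (store_central) = "sale_amount" (store_east) = sale amount

Sum of sales > $136.43 in store_central: 1038.47
Sum of sales > $136.43 in store_east: 2118.55

Total: 1038.47 + 2118.55 = 3157.02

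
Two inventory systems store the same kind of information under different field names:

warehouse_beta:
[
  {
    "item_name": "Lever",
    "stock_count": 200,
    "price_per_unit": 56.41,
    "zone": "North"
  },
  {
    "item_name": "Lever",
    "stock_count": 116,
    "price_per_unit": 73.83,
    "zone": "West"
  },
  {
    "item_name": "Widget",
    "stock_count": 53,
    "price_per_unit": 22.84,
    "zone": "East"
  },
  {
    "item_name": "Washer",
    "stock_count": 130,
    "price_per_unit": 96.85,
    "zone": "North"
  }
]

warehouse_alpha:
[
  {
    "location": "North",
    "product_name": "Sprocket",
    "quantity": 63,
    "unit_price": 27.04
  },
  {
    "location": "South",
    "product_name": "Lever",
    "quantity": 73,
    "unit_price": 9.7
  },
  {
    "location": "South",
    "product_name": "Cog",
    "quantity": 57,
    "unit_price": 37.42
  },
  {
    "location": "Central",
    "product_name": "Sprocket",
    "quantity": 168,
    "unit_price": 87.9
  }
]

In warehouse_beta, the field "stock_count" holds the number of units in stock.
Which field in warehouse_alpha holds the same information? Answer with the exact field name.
quantity

In warehouse_beta, "stock_count" holds the number of units in stock.
The fields in warehouse_alpha are: "location", "product_name", "quantity", "unit_price".
"quantity" is the match: the name refers to the same concept and its values are whole-number counts (e.g. 63, 73).
The other fields ("location", "product_name", "unit_price") hold different kinds of data.

So "stock_count" in warehouse_beta corresponds to "quantity" in warehouse_alpha.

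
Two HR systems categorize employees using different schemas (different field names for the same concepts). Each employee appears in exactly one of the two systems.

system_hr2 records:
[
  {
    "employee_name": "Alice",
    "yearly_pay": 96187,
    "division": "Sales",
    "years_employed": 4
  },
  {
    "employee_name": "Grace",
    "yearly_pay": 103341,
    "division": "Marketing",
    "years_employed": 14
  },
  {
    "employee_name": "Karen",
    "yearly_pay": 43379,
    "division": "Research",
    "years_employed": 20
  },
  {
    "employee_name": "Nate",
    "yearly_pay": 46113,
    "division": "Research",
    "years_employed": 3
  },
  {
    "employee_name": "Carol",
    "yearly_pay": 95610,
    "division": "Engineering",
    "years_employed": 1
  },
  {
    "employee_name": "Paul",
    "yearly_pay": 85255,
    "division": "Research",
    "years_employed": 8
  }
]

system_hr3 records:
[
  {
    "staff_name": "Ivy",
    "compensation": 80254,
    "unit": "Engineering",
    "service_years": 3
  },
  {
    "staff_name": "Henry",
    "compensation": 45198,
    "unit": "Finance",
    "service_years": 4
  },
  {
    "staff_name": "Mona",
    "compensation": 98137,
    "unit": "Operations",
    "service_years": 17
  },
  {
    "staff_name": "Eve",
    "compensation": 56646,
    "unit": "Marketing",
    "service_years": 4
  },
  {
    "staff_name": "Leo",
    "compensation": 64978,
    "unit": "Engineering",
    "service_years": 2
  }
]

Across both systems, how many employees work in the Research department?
3

Schema mapping: "division" (system_hr2) = "unit" (system_hr3) = department

Research employees in system_hr2: 3
Research employees in system_hr3: 0

Total in Research: 3 + 0 = 3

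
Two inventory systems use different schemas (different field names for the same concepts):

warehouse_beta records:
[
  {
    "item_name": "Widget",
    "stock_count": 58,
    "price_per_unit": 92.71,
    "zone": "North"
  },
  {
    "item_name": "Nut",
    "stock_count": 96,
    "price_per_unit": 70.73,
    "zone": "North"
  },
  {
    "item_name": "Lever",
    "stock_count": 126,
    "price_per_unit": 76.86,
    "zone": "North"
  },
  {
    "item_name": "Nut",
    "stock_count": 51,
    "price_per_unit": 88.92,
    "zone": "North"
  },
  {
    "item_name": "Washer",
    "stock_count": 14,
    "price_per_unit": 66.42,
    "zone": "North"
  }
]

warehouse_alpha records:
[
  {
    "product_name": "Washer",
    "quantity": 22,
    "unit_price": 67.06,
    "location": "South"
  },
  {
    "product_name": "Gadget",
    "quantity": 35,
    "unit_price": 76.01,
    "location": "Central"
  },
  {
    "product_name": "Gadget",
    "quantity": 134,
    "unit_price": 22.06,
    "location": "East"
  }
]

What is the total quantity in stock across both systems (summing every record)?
536

To reconcile these schemas, identify the field holding the quantity in stock in each system:
1. In warehouse_beta it is "stock_count"
2. In warehouse_alpha it is "quantity"

From warehouse_beta: 58 + 96 + 126 + 51 + 14 = 345
From warehouse_alpha: 22 + 35 + 134 = 191

Total: 345 + 191 = 536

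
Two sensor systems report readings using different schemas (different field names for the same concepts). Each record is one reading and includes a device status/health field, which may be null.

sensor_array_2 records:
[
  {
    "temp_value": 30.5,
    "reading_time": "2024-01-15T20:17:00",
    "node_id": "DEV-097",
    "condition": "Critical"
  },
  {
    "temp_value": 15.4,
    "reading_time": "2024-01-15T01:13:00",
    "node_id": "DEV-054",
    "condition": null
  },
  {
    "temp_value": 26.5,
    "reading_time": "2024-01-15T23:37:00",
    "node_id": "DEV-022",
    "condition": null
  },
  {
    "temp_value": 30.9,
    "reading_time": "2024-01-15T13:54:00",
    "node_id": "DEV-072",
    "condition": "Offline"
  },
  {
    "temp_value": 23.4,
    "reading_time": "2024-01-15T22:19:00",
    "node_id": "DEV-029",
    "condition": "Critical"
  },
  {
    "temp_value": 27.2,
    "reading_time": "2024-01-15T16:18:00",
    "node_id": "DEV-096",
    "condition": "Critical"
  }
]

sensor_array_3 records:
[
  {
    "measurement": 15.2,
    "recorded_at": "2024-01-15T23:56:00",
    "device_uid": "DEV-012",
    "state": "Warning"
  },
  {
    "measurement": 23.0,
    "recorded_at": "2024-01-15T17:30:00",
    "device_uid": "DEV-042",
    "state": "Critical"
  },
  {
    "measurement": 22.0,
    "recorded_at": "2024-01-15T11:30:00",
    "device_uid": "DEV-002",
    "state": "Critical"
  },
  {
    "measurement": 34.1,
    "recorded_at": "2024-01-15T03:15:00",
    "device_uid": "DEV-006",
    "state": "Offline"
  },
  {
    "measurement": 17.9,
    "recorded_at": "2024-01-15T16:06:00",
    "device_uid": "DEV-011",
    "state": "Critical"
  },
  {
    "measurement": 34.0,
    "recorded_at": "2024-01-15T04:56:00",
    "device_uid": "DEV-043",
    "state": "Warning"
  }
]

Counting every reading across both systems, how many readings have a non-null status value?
10

Schema mapping: "condition" (sensor_array_2) = "state" (sensor_array_3) = status

Non-null in sensor_array_2: 4
Non-null in sensor_array_3: 6

Total non-null: 4 + 6 = 10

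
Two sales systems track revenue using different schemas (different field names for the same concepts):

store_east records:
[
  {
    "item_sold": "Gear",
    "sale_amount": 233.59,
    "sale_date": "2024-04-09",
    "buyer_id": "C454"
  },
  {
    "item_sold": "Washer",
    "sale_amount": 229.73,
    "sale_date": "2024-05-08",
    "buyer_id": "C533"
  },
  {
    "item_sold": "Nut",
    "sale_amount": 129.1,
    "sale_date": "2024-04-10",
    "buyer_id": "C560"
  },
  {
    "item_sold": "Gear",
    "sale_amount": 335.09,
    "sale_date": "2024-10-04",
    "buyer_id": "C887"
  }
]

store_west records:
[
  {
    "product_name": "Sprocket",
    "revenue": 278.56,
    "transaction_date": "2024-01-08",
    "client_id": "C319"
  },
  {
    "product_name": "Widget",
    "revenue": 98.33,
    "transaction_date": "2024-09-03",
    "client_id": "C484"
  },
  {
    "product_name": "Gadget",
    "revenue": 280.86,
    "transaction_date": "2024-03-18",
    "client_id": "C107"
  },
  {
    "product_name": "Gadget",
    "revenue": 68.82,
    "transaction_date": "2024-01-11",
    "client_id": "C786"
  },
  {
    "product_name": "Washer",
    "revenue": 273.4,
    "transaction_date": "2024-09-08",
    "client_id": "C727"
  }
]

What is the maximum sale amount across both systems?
335.09

Reconcile: "sale_amount" (store_east) = "revenue" (store_west) = sale amount

Maximum in store_east: 335.09
Maximum in store_west: 280.86

Overall maximum: max(335.09, 280.86) = 335.09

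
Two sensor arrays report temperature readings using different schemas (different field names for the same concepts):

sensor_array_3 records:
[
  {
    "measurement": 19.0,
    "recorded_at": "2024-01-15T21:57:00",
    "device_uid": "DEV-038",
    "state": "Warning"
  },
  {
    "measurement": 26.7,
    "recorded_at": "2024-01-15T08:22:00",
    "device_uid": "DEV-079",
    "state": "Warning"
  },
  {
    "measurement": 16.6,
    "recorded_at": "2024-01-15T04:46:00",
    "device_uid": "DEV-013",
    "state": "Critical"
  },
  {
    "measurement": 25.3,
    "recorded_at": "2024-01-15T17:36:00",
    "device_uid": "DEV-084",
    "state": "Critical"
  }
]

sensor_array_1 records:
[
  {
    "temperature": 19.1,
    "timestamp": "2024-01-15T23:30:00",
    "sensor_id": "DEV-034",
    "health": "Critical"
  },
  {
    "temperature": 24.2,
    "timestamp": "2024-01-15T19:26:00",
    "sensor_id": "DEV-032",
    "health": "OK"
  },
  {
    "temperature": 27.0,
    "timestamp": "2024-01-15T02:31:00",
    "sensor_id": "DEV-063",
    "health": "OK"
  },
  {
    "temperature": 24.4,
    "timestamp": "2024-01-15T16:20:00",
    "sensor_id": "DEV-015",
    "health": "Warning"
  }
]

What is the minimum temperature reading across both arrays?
16.6

Schema mapping: "measurement" (sensor_array_3) = "temperature" (sensor_array_1) = temperature reading

Minimum in sensor_array_3: 16.6
Minimum in sensor_array_1: 19.1

Overall minimum: min(16.6, 19.1) = 16.6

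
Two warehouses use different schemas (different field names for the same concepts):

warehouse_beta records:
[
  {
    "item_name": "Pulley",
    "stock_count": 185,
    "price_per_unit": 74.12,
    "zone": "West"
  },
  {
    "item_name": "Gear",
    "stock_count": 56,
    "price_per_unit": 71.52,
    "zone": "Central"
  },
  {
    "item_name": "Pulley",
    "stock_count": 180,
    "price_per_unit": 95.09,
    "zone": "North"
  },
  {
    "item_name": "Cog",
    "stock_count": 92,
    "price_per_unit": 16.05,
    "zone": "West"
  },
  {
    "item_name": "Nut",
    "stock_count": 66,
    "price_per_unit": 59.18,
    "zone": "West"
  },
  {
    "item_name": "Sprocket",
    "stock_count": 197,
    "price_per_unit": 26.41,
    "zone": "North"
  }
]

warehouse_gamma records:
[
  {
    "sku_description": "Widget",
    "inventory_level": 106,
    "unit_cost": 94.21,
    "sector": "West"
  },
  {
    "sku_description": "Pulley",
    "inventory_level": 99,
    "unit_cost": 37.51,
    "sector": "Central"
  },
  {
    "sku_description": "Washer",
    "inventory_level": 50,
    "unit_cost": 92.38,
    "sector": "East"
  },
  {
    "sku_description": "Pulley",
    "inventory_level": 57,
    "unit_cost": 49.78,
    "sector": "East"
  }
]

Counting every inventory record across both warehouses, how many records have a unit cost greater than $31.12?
8

Schema mapping: "price_per_unit" (warehouse_beta) = "unit_cost" (warehouse_gamma) = unit cost

Records > $31.12 in warehouse_beta: 4
Records > $31.12 in warehouse_gamma: 4

Total count: 4 + 4 = 8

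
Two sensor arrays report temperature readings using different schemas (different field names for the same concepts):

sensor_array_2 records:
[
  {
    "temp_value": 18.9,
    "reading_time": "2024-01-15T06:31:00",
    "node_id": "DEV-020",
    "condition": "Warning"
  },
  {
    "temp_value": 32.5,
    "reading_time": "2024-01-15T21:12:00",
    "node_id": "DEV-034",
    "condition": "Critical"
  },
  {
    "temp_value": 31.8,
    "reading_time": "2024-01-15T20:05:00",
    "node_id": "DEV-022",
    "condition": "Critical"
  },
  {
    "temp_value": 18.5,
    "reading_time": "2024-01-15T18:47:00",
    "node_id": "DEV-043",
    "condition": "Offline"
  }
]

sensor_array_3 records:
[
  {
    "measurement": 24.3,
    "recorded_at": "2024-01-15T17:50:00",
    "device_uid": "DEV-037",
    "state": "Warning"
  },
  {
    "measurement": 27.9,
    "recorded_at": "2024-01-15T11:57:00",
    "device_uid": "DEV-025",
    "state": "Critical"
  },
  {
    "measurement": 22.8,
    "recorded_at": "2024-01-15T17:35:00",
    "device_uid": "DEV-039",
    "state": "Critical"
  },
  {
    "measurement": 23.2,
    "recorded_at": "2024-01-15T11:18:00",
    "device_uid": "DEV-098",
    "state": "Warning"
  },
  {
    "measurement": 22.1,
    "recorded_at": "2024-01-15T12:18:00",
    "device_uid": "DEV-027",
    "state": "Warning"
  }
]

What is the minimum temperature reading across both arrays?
18.5

Schema mapping: "temp_value" (sensor_array_2) = "measurement" (sensor_array_3) = temperature reading

Minimum in sensor_array_2: 18.5
Minimum in sensor_array_3: 22.1

Overall minimum: min(18.5, 22.1) = 18.5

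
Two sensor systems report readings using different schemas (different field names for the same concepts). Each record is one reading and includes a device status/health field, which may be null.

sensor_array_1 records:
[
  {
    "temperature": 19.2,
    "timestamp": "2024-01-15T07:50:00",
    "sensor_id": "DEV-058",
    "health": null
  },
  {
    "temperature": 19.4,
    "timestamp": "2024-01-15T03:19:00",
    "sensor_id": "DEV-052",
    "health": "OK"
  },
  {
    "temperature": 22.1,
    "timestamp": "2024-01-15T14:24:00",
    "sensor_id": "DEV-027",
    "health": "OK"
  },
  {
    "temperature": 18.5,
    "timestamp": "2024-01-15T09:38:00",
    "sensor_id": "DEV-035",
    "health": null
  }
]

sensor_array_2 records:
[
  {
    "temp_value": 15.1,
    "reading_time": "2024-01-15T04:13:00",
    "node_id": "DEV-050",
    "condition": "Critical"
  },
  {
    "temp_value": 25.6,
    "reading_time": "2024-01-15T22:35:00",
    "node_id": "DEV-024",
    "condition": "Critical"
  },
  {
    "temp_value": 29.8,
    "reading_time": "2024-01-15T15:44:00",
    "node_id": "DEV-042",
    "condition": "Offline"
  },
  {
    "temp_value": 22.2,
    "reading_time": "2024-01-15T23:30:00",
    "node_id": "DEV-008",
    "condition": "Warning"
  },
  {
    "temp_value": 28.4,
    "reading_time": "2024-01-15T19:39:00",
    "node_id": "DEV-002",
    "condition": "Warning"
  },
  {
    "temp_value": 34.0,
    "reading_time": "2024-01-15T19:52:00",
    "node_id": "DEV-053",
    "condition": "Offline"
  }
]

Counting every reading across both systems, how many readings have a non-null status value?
8

Schema mapping: "health" (sensor_array_1) = "condition" (sensor_array_2) = status

Non-null in sensor_array_1: 2
Non-null in sensor_array_2: 6

Total non-null: 2 + 6 = 8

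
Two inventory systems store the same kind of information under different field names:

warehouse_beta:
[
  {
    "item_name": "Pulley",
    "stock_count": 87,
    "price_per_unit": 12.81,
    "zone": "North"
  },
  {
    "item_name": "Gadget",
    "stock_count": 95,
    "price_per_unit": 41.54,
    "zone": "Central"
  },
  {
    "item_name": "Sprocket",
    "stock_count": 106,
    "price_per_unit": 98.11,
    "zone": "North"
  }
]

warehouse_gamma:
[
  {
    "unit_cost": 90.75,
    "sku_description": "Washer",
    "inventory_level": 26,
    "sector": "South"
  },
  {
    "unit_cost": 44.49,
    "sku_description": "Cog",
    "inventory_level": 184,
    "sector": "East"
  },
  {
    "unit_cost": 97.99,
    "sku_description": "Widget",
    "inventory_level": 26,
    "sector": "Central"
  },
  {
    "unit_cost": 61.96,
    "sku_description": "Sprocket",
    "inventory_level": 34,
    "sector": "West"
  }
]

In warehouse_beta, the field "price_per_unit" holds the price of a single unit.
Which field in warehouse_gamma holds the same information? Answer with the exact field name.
unit_cost

In warehouse_beta, "price_per_unit" holds the price of a single unit.
The fields in warehouse_gamma are: "unit_cost", "sku_description", "inventory_level", "sector".
"unit_cost" is the match: the name refers to the same concept and its values are decimal currency amounts (e.g. 90.75, 44.49).
The other fields ("sku_description", "inventory_level", "sector") hold different kinds of data.

So "price_per_unit" in warehouse_beta corresponds to "unit_cost" in warehouse_gamma.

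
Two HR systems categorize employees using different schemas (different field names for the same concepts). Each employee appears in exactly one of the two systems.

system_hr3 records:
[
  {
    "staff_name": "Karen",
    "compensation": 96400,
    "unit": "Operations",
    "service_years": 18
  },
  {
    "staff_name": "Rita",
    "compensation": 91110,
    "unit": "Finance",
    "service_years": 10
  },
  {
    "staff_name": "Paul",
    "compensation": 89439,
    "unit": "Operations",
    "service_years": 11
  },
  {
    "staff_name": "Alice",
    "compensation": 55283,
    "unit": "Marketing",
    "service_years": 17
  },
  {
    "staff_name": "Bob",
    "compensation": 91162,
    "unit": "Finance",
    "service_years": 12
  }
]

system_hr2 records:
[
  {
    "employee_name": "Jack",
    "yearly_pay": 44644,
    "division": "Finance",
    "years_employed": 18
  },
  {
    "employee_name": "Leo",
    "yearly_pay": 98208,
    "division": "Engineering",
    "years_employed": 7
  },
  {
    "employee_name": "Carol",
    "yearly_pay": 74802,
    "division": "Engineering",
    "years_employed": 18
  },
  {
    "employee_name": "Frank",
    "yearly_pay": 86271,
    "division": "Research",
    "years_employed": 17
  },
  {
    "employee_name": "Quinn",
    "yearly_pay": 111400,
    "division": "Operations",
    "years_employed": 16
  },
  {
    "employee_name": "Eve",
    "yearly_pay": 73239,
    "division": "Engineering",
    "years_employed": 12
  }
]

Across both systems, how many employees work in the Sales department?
0

Schema mapping: "unit" (system_hr3) = "division" (system_hr2) = department

Sales employees in system_hr3: 0
Sales employees in system_hr2: 0

Total in Sales: 0 + 0 = 0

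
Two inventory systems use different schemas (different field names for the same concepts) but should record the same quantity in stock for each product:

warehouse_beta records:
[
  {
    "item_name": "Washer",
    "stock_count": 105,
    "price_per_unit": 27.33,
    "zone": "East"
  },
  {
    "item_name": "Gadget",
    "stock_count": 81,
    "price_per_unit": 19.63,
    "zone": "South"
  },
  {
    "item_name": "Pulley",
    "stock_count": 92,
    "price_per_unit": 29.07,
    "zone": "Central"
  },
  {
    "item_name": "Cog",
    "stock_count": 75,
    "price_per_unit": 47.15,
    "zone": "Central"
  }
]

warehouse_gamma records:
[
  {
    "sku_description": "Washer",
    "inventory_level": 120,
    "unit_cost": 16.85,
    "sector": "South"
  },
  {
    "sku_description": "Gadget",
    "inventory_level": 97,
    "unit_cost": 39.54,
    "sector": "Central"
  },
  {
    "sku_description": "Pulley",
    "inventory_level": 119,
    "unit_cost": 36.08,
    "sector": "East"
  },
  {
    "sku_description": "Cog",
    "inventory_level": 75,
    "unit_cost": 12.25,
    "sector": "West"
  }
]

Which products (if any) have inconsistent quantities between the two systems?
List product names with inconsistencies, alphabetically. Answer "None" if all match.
Gadget, Pulley, Washer

Schema mappings:
- "item_name" (warehouse_beta) = "sku_description" (warehouse_gamma) = product name
- "stock_count" (warehouse_beta) = "inventory_level" (warehouse_gamma) = quantity

Comparison:
  Washer: 105 vs 120 - MISMATCH
  Gadget: 81 vs 97 - MISMATCH
  Pulley: 92 vs 119 - MISMATCH
  Cog: 75 vs 75 - MATCH

Products with inconsistencies: Gadget, Pulley, Washer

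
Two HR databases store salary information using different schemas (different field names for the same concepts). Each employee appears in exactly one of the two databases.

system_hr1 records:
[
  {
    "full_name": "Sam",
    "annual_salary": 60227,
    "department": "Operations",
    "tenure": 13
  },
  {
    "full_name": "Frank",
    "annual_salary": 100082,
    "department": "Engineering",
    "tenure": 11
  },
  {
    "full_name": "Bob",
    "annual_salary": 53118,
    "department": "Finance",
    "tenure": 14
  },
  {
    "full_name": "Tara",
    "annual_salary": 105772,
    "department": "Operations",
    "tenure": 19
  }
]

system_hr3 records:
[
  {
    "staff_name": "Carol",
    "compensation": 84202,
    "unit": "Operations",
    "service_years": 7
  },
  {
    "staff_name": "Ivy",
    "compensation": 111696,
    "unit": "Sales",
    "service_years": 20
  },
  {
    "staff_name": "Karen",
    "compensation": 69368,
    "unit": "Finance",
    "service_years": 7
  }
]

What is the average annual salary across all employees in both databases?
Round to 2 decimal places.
83495.00

Schema mapping: "annual_salary" (system_hr1) = "compensation" (system_hr3) = annual salary

All salaries: [60227, 100082, 53118, 105772, 84202, 111696, 69368]
Sum: 584465
Count: 7
Average: 584465 / 7 = 83495.00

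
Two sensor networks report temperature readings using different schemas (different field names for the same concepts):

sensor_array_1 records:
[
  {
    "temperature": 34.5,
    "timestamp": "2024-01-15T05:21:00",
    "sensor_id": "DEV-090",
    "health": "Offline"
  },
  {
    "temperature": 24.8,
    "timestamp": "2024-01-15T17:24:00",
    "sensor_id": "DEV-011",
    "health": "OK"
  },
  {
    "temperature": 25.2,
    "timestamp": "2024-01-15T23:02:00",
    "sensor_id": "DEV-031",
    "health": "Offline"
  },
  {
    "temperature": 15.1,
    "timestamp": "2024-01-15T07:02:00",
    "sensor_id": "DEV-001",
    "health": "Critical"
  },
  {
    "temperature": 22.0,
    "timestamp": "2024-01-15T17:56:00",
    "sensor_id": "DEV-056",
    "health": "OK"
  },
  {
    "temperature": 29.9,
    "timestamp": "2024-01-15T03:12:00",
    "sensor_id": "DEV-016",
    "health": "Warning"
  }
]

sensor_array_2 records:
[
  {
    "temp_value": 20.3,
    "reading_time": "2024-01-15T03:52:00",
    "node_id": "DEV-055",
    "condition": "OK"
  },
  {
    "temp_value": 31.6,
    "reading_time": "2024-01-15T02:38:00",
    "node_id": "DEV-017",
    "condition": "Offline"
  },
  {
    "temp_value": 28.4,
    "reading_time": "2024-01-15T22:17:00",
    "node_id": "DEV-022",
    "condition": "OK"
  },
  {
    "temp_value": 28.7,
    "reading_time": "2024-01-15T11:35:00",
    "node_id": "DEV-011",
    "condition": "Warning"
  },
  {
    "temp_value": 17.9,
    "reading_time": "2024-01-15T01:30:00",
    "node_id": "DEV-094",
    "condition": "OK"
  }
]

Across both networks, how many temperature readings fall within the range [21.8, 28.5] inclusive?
4

Schema mapping: "temperature" (sensor_array_1) = "temp_value" (sensor_array_2) = temperature

Readings in [21.8, 28.5] from sensor_array_1: 3
Readings in [21.8, 28.5] from sensor_array_2: 1

Total count: 3 + 1 = 4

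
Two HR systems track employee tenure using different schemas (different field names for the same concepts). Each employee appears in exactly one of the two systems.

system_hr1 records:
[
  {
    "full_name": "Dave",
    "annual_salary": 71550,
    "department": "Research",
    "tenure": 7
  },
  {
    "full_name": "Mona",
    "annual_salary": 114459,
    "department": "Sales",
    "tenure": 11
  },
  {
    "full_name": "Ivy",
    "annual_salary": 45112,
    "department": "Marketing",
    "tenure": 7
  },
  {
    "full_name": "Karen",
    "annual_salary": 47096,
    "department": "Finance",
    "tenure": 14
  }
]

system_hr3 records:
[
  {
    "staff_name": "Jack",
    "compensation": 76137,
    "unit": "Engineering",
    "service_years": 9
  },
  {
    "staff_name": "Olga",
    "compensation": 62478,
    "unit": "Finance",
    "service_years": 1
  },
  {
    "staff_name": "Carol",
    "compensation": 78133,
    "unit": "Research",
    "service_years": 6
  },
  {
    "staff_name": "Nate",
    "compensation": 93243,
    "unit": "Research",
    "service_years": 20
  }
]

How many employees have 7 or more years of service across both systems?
6

Reconcile schemas: "tenure" (system_hr1) = "service_years" (system_hr3) = years of service

From system_hr1: 4 employees with >= 7 years
From system_hr3: 2 employees with >= 7 years

Total: 4 + 2 = 6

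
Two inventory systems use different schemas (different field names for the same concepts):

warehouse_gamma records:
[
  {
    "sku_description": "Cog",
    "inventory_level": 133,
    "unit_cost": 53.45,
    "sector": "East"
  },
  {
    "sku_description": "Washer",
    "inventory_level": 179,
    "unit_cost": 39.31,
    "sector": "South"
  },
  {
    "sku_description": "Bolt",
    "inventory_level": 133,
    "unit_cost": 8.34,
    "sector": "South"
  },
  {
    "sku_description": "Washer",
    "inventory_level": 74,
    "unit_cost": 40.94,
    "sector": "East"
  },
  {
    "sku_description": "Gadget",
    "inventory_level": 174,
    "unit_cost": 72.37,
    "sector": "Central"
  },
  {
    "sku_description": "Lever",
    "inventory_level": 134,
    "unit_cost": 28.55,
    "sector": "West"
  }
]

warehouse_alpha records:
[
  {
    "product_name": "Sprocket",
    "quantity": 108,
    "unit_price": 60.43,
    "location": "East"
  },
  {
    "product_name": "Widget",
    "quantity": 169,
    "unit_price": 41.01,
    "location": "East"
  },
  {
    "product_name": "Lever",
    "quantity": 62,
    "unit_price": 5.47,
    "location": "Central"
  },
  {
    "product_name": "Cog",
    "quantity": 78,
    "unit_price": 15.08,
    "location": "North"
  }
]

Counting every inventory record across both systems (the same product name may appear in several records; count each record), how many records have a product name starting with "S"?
1

Schema mapping: "sku_description" (warehouse_gamma) = "product_name" (warehouse_alpha) = product name

Records with product name starting with "S" in warehouse_gamma: 0
Records with product name starting with "S" in warehouse_alpha: 1

Total: 0 + 1 = 1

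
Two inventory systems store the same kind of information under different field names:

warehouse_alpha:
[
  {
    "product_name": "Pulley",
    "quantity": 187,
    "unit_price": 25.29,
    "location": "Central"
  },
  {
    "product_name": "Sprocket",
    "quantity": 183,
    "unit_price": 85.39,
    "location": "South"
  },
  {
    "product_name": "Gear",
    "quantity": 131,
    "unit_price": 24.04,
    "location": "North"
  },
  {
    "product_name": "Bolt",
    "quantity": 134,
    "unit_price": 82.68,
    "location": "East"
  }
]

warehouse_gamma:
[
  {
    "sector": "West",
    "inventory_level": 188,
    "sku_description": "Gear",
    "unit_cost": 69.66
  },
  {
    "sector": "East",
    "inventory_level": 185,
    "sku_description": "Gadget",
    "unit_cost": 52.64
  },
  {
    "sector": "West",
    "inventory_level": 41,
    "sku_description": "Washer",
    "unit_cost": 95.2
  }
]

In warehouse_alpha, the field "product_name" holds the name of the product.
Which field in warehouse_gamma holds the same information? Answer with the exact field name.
sku_description

In warehouse_alpha, "product_name" holds the name of the product.
The fields in warehouse_gamma are: "sector", "inventory_level", "sku_description", "unit_cost".
"sku_description" is the match: the name refers to the same concept and its values are product-name strings (e.g. 'Gadget', 'Gear').
The other fields ("sector", "inventory_level", "unit_cost") hold different kinds of data.

So "product_name" in warehouse_alpha corresponds to "sku_description" in warehouse_gamma.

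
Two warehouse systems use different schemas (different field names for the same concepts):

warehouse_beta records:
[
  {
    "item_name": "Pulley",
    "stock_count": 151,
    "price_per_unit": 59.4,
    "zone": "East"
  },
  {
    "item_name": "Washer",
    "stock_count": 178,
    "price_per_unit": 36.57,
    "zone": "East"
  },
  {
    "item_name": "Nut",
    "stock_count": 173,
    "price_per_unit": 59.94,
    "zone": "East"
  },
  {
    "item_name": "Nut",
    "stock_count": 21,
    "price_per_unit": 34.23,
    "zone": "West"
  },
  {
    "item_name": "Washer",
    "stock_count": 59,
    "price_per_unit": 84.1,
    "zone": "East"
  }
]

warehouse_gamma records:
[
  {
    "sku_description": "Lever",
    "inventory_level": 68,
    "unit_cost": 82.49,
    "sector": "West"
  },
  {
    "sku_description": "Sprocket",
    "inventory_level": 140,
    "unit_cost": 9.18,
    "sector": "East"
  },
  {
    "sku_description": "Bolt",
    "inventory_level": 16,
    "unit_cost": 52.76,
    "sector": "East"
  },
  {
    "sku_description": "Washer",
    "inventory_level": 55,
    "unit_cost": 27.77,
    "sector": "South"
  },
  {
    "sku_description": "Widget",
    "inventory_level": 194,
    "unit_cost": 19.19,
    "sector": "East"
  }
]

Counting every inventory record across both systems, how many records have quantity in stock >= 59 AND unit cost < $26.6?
2

Schema mappings:
- "stock_count" (warehouse_beta) = "inventory_level" (warehouse_gamma) = quantity
- "price_per_unit" (warehouse_beta) = "unit_cost" (warehouse_gamma) = unit cost

Records meeting both conditions in warehouse_beta: 0
Records meeting both conditions in warehouse_gamma: 2

Total: 0 + 2 = 2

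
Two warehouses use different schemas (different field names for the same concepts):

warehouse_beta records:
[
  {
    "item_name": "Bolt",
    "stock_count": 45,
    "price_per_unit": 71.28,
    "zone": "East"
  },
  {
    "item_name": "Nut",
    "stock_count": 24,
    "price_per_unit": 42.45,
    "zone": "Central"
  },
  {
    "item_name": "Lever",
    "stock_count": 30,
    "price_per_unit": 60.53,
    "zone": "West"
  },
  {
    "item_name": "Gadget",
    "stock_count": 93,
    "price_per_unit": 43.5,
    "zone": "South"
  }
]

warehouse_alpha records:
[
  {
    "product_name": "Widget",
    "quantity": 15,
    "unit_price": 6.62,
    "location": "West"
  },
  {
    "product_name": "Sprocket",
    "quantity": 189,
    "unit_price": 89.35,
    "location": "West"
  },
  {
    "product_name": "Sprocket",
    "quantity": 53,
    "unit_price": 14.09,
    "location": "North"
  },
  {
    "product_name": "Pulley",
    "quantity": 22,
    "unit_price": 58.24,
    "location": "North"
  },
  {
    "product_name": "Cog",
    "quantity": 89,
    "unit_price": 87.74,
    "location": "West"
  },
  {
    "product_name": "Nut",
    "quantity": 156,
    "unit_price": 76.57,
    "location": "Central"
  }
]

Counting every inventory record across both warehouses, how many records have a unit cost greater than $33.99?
8

Schema mapping: "price_per_unit" (warehouse_beta) = "unit_price" (warehouse_alpha) = unit cost

Records > $33.99 in warehouse_beta: 4
Records > $33.99 in warehouse_alpha: 4

Total count: 4 + 4 = 8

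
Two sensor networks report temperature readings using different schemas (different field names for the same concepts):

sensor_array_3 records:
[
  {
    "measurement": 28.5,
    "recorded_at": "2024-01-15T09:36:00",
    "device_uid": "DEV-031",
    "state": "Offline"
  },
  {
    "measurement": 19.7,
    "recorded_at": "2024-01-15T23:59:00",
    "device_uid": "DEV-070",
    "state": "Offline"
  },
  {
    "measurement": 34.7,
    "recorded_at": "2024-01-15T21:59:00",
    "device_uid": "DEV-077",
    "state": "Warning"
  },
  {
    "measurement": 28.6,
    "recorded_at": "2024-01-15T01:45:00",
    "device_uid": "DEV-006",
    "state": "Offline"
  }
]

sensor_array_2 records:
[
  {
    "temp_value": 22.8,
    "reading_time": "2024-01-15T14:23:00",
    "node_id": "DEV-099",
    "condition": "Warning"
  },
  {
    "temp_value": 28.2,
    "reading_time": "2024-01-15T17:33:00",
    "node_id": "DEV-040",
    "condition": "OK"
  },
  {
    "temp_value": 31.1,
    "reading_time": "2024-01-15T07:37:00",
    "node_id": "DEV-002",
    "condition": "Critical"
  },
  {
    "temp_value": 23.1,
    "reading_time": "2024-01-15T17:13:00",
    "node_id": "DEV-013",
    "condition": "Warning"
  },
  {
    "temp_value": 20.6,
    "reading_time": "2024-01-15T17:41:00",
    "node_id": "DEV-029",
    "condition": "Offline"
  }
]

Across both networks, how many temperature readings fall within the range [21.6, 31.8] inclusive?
6

Schema mapping: "measurement" (sensor_array_3) = "temp_value" (sensor_array_2) = temperature

Readings in [21.6, 31.8] from sensor_array_3: 2
Readings in [21.6, 31.8] from sensor_array_2: 4

Total count: 2 + 4 = 6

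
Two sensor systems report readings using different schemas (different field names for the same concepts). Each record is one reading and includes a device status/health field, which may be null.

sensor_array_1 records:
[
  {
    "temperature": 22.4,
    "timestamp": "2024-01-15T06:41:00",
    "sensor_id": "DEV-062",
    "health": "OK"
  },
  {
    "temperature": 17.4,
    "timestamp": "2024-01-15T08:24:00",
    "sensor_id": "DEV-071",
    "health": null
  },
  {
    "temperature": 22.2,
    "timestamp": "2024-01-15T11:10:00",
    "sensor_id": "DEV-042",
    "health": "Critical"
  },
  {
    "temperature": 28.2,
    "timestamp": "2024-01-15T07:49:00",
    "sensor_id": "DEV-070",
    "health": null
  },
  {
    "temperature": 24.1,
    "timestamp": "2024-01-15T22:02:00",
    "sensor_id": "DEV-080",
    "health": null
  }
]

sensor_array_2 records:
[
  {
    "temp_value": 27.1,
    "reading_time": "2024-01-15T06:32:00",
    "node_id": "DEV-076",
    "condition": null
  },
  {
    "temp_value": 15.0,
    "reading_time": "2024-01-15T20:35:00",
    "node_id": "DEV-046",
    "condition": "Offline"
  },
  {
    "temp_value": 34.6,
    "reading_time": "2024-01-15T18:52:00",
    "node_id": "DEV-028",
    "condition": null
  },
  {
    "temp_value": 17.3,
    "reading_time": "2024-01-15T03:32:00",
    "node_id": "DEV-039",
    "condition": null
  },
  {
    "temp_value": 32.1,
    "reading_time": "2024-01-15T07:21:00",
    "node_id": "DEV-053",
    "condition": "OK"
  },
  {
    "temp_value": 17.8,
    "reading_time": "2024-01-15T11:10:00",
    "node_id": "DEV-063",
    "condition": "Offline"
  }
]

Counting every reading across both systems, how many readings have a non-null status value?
5

Schema mapping: "health" (sensor_array_1) = "condition" (sensor_array_2) = status

Non-null in sensor_array_1: 2
Non-null in sensor_array_2: 3

Total non-null: 2 + 3 = 5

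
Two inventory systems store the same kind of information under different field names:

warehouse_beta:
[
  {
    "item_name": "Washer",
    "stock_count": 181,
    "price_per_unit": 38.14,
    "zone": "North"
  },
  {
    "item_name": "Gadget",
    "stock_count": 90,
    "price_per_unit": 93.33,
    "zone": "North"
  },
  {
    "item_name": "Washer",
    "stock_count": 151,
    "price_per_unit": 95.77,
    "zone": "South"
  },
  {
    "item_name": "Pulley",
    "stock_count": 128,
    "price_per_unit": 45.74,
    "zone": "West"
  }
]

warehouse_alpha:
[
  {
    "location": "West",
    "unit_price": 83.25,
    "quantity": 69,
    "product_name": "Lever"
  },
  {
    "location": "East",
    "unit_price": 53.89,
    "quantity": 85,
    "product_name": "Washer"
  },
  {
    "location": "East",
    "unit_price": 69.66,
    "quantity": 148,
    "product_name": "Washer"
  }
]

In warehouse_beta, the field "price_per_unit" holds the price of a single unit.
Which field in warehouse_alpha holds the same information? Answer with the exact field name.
unit_price

In warehouse_beta, "price_per_unit" holds the price of a single unit.
The fields in warehouse_alpha are: "location", "unit_price", "quantity", "product_name".
"unit_price" is the match: the name refers to the same concept and its values are decimal currency amounts (e.g. 83.25, 53.89).
The other fields ("location", "quantity", "product_name") hold different kinds of data.

So "price_per_unit" in warehouse_beta corresponds to "unit_price" in warehouse_alpha.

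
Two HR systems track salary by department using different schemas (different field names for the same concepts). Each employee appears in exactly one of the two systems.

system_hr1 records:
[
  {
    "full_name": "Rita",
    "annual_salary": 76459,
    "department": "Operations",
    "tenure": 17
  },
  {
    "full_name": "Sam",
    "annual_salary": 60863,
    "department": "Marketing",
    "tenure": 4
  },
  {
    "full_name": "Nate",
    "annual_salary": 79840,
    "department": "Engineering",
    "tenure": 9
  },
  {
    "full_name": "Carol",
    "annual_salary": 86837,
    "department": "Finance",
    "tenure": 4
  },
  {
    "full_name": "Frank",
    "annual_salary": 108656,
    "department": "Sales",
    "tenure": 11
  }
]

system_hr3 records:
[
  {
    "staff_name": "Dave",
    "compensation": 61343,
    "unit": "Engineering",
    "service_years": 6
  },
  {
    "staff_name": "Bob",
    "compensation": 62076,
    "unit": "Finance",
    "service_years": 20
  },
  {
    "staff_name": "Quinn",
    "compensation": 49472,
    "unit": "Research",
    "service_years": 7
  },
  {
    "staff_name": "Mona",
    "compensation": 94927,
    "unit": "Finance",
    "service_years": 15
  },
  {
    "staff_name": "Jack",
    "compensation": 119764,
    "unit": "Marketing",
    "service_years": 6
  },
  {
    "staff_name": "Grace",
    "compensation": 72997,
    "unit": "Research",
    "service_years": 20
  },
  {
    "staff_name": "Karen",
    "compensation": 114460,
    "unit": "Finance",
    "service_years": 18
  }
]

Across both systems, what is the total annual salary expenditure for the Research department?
122469

Schema mappings:
- "department" (system_hr1) = "unit" (system_hr3) = department
- "annual_salary" (system_hr1) = "compensation" (system_hr3) = salary

Research salaries from system_hr1: 0
Research salaries from system_hr3: 122469

Total: 0 + 122469 = 122469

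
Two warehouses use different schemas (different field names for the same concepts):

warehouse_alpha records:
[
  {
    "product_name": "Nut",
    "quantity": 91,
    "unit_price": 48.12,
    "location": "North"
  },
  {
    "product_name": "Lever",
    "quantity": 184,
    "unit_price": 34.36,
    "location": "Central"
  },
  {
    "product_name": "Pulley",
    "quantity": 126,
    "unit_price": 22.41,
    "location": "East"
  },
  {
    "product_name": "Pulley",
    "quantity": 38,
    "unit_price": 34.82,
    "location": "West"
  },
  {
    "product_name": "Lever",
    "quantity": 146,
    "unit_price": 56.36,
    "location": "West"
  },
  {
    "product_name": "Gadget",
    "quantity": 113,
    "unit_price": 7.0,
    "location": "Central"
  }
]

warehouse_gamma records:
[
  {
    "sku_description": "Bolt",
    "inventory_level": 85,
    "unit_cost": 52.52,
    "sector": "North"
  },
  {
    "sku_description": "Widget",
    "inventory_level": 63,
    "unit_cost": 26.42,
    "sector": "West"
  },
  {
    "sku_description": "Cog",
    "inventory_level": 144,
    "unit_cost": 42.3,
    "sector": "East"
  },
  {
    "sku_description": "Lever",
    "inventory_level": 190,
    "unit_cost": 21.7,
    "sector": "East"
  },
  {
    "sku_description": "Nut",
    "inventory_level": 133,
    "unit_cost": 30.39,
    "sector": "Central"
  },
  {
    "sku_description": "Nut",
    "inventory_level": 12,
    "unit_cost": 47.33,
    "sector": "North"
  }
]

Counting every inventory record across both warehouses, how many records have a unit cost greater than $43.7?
4

Schema mapping: "unit_price" (warehouse_alpha) = "unit_cost" (warehouse_gamma) = unit cost

Records > $43.7 in warehouse_alpha: 2
Records > $43.7 in warehouse_gamma: 2

Total count: 2 + 2 = 4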